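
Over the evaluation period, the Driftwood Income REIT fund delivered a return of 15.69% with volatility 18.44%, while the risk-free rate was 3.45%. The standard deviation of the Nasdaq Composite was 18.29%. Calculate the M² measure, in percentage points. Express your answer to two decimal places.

15.59

Sharpe = (Rp − Rf) / σp = (15.69% − 3.45%) / 18.44% = 0.6638
M² = Rf + Sharpe × σm = 3.45% + 0.6638 × 18.29% = 15.5909%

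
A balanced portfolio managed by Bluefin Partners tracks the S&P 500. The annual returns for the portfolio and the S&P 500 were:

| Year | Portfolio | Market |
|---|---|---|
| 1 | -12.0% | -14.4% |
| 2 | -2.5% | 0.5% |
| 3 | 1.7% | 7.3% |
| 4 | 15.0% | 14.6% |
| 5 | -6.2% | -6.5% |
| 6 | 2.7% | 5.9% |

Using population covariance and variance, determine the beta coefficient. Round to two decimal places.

0.85

r̄p = -0.2167%,  r̄m = 1.2333%
Cov = Σ(rp − r̄p)(rm − r̄m) / 6 = 76.7989
Var(rm) = Σ(rm − r̄m)² / 6 = 90.3322
β = Cov / Var = 76.7989 / 90.3322 = 0.8502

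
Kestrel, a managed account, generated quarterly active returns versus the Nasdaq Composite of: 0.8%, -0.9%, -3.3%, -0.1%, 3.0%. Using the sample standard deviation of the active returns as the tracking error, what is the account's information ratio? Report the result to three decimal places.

-0.043

r̄ = (0.8 − 0.9 − 3.3 − 0.1 + 3) / 5 = -0.50 / 5 = -0.1000%
Sample std dev = √[21.3000 / 4] = 2.3076%
IR = r̄ / tracking error = -0.1000 / 2.3076 = -0.0433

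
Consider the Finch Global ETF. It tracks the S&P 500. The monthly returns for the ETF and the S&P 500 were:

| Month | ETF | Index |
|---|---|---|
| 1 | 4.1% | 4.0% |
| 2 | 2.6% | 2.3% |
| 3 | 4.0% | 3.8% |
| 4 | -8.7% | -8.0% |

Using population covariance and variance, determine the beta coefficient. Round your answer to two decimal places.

1.08

r̄p = 0.5000%,  r̄m = 0.5250%
Cov = Σ(rp − r̄p)(rm − r̄m) / 4 = 26.5325
Var(rm) = Σ(rm − r̄m)² / 4 = 24.6569
β = Cov / Var = 26.5325 / 24.6569 = 1.0761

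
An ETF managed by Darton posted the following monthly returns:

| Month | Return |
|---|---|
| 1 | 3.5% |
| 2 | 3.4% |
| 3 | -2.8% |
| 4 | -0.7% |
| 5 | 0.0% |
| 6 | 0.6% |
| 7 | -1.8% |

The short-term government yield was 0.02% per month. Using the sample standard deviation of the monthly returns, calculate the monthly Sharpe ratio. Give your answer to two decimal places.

0.12

r̄ = (3.5 + 3.4 − 2.8 − 0.7 + 0 + 0.6 − 1.8) / 7 = 0.3143%
Sample σ = √[Σ(r − r̄)² / 6] = √[35.0486 / 6] = √5.8414 = 2.4169%
Sharpe = (r̄ − rf) / σ = (0.3143 − 0.02) / 2.4169 = 0.2943 / 2.4169 = 0.1218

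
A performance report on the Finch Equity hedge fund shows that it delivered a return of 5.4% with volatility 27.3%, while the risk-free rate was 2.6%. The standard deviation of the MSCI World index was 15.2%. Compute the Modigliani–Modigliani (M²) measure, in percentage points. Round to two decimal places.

4.16

Sharpe = (Rp − Rf) / σp = (5.4% − 2.6%) / 27.3% = 0.1026
M² = Rf + Sharpe × σm = 2.6% + 0.1026 × 15.2% = 4.1595%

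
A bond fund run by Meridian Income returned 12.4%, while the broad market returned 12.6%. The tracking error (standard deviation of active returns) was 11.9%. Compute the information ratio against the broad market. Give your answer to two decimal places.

-0.02

IR = (Rp − Rb) / TE = (12.4% − 12.6%) / 11.9% = -0.20% / 11.9% = -0.0168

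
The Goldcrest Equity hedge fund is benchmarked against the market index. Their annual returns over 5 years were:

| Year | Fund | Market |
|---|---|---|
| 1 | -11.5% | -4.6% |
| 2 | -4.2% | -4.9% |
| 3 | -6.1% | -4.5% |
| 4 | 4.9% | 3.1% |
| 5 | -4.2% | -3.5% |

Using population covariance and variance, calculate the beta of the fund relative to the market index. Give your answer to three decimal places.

r̄p = -4.2200%,  r̄m = -2.8800%
Cov = Σ(rp − r̄p)(rm − r̄m) / 5 = 14.0104
Var(rm) = Σ(rm − r̄m)² / 5 = 9.1616
β = Cov / Var = 14.0104 / 9.1616 = 1.5293

1.529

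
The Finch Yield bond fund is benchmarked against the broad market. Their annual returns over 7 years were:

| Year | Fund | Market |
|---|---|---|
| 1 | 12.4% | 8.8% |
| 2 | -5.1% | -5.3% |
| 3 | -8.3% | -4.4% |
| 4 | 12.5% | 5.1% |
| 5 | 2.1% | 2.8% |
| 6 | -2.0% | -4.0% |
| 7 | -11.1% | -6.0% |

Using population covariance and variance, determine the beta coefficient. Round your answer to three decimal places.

1.514

r̄p = 0.0714%,  r̄m = -0.4286%
Cov = Σ(rp − r̄p)(rm − r̄m) / 7 = 45.3020
Var(rm) = Σ(rm − r̄m)² / 7 = 29.9220
β = Cov / Var = 45.3020 / 29.9220 = 1.5140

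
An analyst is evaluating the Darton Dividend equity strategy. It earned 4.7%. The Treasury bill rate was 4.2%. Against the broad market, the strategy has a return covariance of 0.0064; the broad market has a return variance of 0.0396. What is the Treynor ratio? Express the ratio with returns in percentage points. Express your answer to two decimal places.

β = Cov / Var = 0.0064 / 0.0396 = 0.1616
Treynor = (Rp − Rf) / β = (4.7% − 4.2%) / 0.1616 = 0.50 / 0.1616 = 3.0941

3.09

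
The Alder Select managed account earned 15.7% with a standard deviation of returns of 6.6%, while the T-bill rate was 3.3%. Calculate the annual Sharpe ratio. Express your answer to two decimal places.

1.88

Sharpe = (Rp − Rf) / σp = (15.7% − 3.3%) / 6.6% = 12.40% / 6.6% = 1.8788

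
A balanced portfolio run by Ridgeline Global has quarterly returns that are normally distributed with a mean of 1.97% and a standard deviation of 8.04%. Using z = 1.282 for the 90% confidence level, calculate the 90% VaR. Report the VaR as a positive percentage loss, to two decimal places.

VaR (as % loss) = −(μ − z·σ) = −(1.97% − 1.282 × 8.04%) = −(-8.33728%) = 8.33728%

8.34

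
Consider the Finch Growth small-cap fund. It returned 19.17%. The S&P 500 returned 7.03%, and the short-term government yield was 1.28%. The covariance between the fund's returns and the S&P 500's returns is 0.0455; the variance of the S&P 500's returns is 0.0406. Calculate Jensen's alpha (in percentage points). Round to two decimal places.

β = Cov / Var = 0.0455 / 0.0406 = 1.1207
E[R] = Rf + β(Rm − Rf) = 1.28% + 1.1207 × (7.03% − 1.28%) = 7.7240%
α = Rp − E[R] = 19.17% − 7.7240% = 11.4460

11.45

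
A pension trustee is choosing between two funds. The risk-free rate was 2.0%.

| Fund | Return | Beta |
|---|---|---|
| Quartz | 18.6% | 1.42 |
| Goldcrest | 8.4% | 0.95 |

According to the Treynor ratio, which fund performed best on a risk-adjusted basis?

Quartz

Quartz: Treynor = (18.6% − 2.0%) / 1.42 = 11.690
Goldcrest: Treynor = (8.4% − 2.0%) / 0.95 = 6.737
Highest: Quartz (11.690).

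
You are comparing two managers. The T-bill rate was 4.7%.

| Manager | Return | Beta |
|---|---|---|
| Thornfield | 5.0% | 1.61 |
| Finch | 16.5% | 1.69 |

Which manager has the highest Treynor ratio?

Thornfield: Treynor = (5.0% − 4.7%) / 1.61 = 0.186
Finch: Treynor = (16.5% − 4.7%) / 1.69 = 6.982
Highest: Finch (6.982).

Finch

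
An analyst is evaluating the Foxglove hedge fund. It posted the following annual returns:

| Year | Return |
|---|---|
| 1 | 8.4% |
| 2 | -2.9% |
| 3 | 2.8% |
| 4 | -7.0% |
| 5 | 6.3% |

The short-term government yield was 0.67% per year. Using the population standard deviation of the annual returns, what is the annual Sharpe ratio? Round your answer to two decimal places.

r̄ = (8.4 − 2.9 + 2.8 − 7 + 6.3) / 5 = 7.60 / 5 = 1.5200%
Σ(r − r̄)² = 163.9480; population σ = √(163.9480/5) = 5.7262%
Sharpe = (r̄ − rf) / σ = (1.5200 − 0.67) / 5.7262 = 0.8500 / 5.7262 = 0.1484

0.15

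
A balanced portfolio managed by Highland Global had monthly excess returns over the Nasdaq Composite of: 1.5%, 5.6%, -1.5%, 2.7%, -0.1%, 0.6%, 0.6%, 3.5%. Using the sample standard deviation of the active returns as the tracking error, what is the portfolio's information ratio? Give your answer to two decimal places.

μ = (1.5 + 5.6 − 1.5 + 2.7 − 0.1 + 0.6 + 0.6 + 3.5) / 8 = 1.6125%
Sample σ = √[Σ(r − μ)² / 7] = √[35.3288 / 7] = √5.0470 = 2.2466%
IR = μ / tracking error = 1.6125 / 2.2466 = 0.7178

0.72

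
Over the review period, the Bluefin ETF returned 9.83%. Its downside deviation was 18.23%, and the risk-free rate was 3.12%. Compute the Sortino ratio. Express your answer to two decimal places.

0.37

Sortino = (Rp − Rf) / σd = (9.83% − 3.12%) / 18.23% = 6.71% / 18.23% = 0.3681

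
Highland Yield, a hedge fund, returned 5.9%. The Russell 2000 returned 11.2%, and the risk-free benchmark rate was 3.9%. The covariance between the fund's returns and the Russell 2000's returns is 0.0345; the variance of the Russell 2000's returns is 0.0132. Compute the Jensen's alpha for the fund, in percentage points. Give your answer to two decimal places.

-17.08

β = Cov / Var = 0.0345 / 0.0132 = 2.6136
E[R] = Rf + β(Rm − Rf) = 3.9% + 2.6136 × (11.2% − 3.9%) = 22.9793%
α = Rp − E[R] = 5.9% − 22.9793% = -17.0793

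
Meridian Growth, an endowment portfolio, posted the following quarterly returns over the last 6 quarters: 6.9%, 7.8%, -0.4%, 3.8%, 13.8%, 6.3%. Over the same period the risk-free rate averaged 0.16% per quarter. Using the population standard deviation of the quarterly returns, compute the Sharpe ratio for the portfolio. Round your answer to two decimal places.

Mean return r̄ = 38.20 / 6 = 6.3667%
Σ(r − r̄)² = 109.9733; population σ = √(109.9733/6) = 4.2812%
Sharpe = (r̄ − rf) / σ = (6.3667 − 0.16) / 4.2812 = 6.2067 / 4.2812 = 1.4498

1.45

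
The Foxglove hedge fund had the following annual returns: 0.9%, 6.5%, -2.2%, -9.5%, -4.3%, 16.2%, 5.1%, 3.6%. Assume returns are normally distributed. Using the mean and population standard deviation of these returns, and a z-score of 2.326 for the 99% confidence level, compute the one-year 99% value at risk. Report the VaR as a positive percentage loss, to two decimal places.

14.91

Mean return μ = 16.30 / 8 = 2.0375%
Σ(r − μ)² = 424.8388; population σ = √(424.8388/8) = 7.2873%
VaR = −(μ − z·σ) = −(2.0375 − 2.326 × 7.2873) = −(-14.9128) = 14.9128%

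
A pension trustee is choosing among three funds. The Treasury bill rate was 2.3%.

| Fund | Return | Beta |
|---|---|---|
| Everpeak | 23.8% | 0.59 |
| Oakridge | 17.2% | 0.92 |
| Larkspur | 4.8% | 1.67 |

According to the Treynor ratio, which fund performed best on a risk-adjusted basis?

Everpeak

Everpeak: Treynor = (23.8% − 2.3%) / 0.59 = 36.441
Oakridge: Treynor = (17.2% − 2.3%) / 0.92 = 16.196
Larkspur: Treynor = (4.8% − 2.3%) / 1.67 = 1.497
Highest: Everpeak (36.441).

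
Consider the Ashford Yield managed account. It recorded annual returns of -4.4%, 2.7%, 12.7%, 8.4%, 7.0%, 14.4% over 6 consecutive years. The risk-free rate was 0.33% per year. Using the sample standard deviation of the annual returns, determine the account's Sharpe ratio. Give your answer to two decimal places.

r̄ = (-4.4 + 2.7 + 12.7 + 8.4 + 7 + 14.4) / 6 = 40.80 / 6 = 6.8000%
Σ(r − r̄)² = (-4.4 − 6.8000)² + (2.7 − 6.8000)² + (12.7 − 6.8000)² + … = 237.4200
sample σ = √(237.4200 / 5) = √47.4840 = 6.8909%
Sharpe = (r̄ − rf) / σ = (6.8000 − 0.33) / 6.8909 = 6.4700 / 6.8909 = 0.9389

0.94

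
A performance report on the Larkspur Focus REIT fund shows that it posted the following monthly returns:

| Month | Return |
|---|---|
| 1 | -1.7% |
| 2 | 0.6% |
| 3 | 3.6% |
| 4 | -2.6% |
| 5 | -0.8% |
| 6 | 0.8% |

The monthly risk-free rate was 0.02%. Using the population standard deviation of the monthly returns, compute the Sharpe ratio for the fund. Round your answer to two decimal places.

-0.02

r̄ = (-1.7 + 0.6 + 3.6 − 2.6 − 0.8 + 0.8) / 6 = -0.10 / 6 = -0.0167%
Σ(r − r̄)² = (-1.7 − (-0.0167))² + (0.6 − (-0.0167))² + (3.6 − (-0.0167))² + … = 24.2483
population σ = √(24.2483 / 6) = √4.0414 = 2.0103%
Sharpe = (r̄ − rf) / σ = (-0.0167 − 0.02) / 2.0103 = -0.0367 / 2.0103 = -0.0183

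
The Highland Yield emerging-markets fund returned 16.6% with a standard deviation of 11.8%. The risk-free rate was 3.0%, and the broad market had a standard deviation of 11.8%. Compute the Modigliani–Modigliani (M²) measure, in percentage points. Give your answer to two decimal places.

Sharpe = (Rp − Rf) / σp = (16.6% − 3.0%) / 11.8% = 1.1525
M² = Rf + Sharpe × σm = 3.0% + 1.1525 × 11.8% = 16.5995%

16.60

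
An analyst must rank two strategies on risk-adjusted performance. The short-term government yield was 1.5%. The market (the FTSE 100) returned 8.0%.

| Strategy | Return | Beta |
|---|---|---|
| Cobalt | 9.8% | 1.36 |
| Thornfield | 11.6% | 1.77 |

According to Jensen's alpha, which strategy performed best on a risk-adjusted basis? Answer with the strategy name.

Cobalt: α = 9.8% − [1.5% + 1.36 × (8.0% − 1.5%)] = -0.540
Thornfield: α = 11.6% − [1.5% + 1.77 × (8.0% − 1.5%)] = -1.405
Highest: Cobalt (-0.540).

Cobalt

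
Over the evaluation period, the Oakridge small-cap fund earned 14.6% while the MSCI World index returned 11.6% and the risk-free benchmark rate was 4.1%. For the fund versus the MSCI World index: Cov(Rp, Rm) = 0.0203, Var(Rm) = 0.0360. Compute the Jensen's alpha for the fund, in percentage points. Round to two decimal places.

6.27

β = Cov / Var = 0.0203 / 0.0360 = 0.5639
E[R] = Rf + β(Rm − Rf) = 4.1% + 0.5639 × (11.6% − 4.1%) = 8.3293%
α = Rp − E[R] = 14.6% − 8.3293% = 6.2707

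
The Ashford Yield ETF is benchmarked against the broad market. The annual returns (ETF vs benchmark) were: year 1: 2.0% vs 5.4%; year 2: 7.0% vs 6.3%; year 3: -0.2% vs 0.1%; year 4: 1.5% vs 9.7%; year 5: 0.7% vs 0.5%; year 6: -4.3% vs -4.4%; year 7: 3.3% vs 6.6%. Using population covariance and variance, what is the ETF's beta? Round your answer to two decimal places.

0.53

r̄p = 1.4286%,  r̄m = 3.4571%
Cov = Σ(rp − r̄p)(rm − r̄m) / 7 = 10.8441
Var(rm) = Σ(rm − r̄m)² / 7 = 20.3510
β = Cov / Var = 10.8441 / 20.3510 = 0.5329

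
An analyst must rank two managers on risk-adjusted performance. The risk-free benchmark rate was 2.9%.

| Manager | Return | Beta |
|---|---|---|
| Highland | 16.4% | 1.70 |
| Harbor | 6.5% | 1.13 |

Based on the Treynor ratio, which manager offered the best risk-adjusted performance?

Highland

Highland: Treynor = (16.4% − 2.9%) / 1.70 = 7.941
Harbor: Treynor = (6.5% − 2.9%) / 1.13 = 3.186
Highest: Highland (7.941).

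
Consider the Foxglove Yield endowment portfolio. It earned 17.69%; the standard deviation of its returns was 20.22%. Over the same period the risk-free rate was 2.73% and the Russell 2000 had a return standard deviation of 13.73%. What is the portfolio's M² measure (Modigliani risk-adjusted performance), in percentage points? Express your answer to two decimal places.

12.89

Sharpe = (Rp − Rf) / σp = (17.69% − 2.73%) / 20.22% = 0.7399
M² = Rf + Sharpe × σm = 2.73% + 0.7399 × 13.73% = 12.8888%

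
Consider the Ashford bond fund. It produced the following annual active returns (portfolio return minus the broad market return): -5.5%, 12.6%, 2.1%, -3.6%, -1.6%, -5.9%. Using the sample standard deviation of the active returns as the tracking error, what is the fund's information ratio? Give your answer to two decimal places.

μ = (-5.5 + 12.6 + 2.1 − 3.6 − 1.6 − 5.9) / 6 = -1.90 / 6 = -0.3167%
Σ(r − μ)² = (-5.5 − (-0.3167))² + (12.6 − (-0.3167))² + (2.1 − (-0.3167))² + … = 243.1483
σ = √[243.1483 / 5] = 6.9735%
IR = μ / tracking error = -0.3167 / 6.9735 = -0.0454

-0.05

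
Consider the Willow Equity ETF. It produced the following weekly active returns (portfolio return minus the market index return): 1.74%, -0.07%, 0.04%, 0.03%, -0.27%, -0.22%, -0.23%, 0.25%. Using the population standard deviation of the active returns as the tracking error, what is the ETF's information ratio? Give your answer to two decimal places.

μ = (1.74 − 0.07 + 0.04 + 0.03 − 0.27 − 0.22 − 0.23 + 0.25) / 8 = 0.1588%
Population std dev = √[3.0701 / 8] = 0.6195%
IR = μ / tracking error = 0.1588 / 0.6195 = 0.2563

0.26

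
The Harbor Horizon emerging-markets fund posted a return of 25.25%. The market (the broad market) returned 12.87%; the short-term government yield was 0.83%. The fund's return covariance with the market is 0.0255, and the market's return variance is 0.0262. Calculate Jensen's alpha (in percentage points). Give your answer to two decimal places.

12.70

β = Cov / Var = 0.0255 / 0.0262 = 0.9733
E[R] = Rf + β(Rm − Rf) = 0.83% + 0.9733 × (12.87% − 0.83%) = 12.5485%
α = Rp − E[R] = 25.25% − 12.5485% = 12.7015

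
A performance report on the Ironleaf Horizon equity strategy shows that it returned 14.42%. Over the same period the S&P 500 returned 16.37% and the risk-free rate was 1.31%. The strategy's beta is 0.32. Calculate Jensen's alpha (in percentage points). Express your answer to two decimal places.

8.29

CAPM expected return = Rf + β(Rm − Rf) = 1.31% + 0.32 × (16.37% − 1.31%) = 1.31 + 0.32 × 15.06 = 6.1292%
Jensen's α = Rp − E[R] = 14.42% − 6.1292% = 8.2908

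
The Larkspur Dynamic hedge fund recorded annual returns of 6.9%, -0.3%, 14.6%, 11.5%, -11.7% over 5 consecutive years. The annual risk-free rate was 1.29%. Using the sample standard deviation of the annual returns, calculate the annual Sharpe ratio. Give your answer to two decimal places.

0.28

μ = (6.9 − 0.3 + 14.6 + 11.5 − 11.7) / 5 = 4.2000%
Sample σ = √[Σ(r − μ)² / 4] = √[441.8000 / 4] = √110.4500 = 10.5095%
Sharpe = (μ − rf) / σ = (4.2000 − 1.29) / 10.5095 = 2.9100 / 10.5095 = 0.2769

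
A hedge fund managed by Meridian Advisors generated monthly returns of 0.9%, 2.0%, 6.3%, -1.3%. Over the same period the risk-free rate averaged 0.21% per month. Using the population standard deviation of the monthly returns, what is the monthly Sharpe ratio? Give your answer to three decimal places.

0.638

μ = (0.9 + 2 + 6.3 − 1.3) / 4 = 7.90 / 4 = 1.9750%
Σ(r − μ)² = 30.5875; population σ = √(30.5875/4) = 2.7653%
Sharpe = (μ − rf) / σ = (1.9750 − 0.21) / 2.7653 = 1.7650 / 2.7653 = 0.6383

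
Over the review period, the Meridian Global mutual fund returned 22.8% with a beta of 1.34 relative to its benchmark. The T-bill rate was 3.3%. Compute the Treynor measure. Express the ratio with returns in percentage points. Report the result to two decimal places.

14.55

Treynor = (Rp − Rf) / β = (22.8% − 3.3%) / 1.34 = 19.50 / 1.34 = 14.5522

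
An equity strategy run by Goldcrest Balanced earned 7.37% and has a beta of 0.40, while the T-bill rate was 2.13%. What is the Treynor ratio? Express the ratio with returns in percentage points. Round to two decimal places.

13.10

Treynor = (Rp − Rf) / β = (7.37% − 2.13%) / 0.40 = 5.24 / 0.40 = 13.1000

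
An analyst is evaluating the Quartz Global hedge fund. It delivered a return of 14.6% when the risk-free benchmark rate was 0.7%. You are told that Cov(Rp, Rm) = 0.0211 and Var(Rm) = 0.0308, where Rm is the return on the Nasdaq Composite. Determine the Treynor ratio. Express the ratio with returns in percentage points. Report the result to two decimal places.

β = Cov / Var = 0.0211 / 0.0308 = 0.6851
Treynor = (Rp − Rf) / β = (14.6% − 0.7%) / 0.6851 = 13.90 / 0.6851 = 20.2890

20.29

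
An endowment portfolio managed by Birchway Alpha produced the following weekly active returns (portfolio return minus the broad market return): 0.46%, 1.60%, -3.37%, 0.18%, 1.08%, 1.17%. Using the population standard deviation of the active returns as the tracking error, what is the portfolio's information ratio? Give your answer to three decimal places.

0.113

r̄ = (0.46 + 1.6 − 3.37 + 0.18 + 1.08 + 1.17) / 6 = 0.1867%
Σ(r − r̄)² = (0.46 − 0.1867)² + (1.6 − 0.1867)² + (-3.37 − 0.1867)² + … = 16.4871
σ = √[16.4871 / 6] = 1.6577%
IR = r̄ / tracking error = 0.1867 / 1.6577 = 0.1126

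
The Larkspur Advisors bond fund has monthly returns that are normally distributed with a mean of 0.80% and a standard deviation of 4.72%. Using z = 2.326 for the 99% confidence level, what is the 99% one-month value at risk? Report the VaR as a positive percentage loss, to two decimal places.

10.18

VaR (as % loss) = −(μ − z·σ) = −(0.80% − 2.326 × 4.72%) = −(-10.17872%) = 10.17872%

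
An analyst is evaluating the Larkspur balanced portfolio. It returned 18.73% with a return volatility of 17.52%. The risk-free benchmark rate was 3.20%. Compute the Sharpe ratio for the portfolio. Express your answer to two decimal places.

Sharpe = (Rp − Rf) / σp = (18.73% − 3.20%) / 17.52% = 15.53% / 17.52% = 0.8864

0.89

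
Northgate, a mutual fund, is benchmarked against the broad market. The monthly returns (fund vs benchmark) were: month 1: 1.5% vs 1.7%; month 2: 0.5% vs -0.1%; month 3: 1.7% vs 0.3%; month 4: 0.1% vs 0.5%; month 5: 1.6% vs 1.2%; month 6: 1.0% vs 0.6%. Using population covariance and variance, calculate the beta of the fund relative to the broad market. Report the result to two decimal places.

r̄p = 1.0667%,  r̄m = 0.7000%
Cov = Σ(rp − r̄p)(rm − r̄m) / 6 = 0.1833
Var(rm) = Σ(rm − r̄m)² / 6 = 0.3500
β = Cov / Var = 0.1833 / 0.3500 = 0.5237

0.52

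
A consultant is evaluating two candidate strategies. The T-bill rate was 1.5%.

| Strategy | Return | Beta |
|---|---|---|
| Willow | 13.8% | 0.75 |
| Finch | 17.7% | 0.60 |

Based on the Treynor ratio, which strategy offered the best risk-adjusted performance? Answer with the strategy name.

Willow: Treynor = (13.8% − 1.5%) / 0.75 = 16.400
Finch: Treynor = (17.7% − 1.5%) / 0.60 = 27.000
Highest: Finch (27.000).

Finch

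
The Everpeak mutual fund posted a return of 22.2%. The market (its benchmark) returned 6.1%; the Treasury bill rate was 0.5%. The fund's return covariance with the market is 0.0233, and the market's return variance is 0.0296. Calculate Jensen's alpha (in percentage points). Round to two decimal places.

β = Cov / Var = 0.0233 / 0.0296 = 0.7872
E[R] = Rf + β(Rm − Rf) = 0.5% + 0.7872 × (6.1% − 0.5%) = 4.9083%
α = Rp − E[R] = 22.2% − 4.9083% = 17.2917

17.29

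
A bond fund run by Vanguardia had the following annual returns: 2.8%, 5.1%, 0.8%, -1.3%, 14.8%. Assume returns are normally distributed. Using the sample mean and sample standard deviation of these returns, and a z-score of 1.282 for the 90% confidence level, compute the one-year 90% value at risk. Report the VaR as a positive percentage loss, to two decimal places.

r̄ = (2.8 + 5.1 + 0.8 − 1.3 + 14.8) / 5 = 22.20 / 5 = 4.4400%
Σ(r − r̄)² = (2.8 − 4.4400)² + (5.1 − 4.4400)² + (0.8 − 4.4400)² + … = 156.6520
sample σ = √(156.6520 / 4) = √39.1630 = 6.2580%
VaR = −(r̄ − z·σ) = −(4.4400 − 1.282 × 6.2580) = −(-3.5828) = 3.5828%

3.58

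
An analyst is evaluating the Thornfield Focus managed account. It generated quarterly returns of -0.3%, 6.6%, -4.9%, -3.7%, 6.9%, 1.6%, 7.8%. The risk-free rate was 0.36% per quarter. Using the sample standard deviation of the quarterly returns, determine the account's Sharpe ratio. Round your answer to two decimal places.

μ = (-0.3 + 6.6 − 4.9 − 3.7 + 6.9 + 1.6 + 7.8) / 7 = 2.0000%
Σ(r − μ)² = 164.3600; sample σ = √(164.3600/6) = 5.2339%
Sharpe = (μ − rf) / σ = (2.0000 − 0.36) / 5.2339 = 1.6400 / 5.2339 = 0.3133

0.31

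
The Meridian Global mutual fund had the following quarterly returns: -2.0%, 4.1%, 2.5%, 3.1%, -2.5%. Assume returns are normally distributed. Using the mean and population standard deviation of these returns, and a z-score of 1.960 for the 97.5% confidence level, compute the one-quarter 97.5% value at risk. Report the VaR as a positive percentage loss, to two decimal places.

4.33

r̄ = (-2 + 4.1 + 2.5 + 3.1 − 2.5) / 5 = 1.0400%
Σ(r − r̄)² = (-2 − 1.0400)² + (4.1 − 1.0400)² + … = 37.5120
population σ = √(37.5120 / 5) = √7.5024 = 2.7391%
VaR = −(r̄ − z·σ) = −(1.0400 − 1.960 × 2.7391) = −(-4.3286) = 4.3286%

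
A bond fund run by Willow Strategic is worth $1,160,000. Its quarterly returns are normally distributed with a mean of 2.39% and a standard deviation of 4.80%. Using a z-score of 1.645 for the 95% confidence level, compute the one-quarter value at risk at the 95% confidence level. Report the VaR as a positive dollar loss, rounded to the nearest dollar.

Return at the 95% tail: μ − z·σ = 2.39% − 1.645 × 4.80% = 2.39 − 7.8960 = -5.5060%
VaR = −(-5.5060%) × $1,160,000 = 5.5060% × $1,160,000 = $63,870

$63,870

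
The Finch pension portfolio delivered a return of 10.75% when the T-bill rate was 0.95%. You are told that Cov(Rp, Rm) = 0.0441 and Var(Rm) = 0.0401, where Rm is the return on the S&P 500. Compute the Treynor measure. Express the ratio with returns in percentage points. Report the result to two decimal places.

8.91

β = Cov / Var = 0.0441 / 0.0401 = 1.0998
Treynor = (Rp − Rf) / β = (10.75% − 0.95%) / 1.0998 = 9.80 / 1.0998 = 8.9107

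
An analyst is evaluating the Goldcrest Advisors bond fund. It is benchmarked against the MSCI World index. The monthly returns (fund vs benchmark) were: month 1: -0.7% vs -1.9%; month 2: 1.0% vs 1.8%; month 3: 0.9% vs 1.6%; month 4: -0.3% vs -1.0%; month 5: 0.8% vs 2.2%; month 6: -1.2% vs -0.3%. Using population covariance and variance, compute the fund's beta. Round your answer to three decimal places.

0.472

r̄p = 0.0833%,  r̄m = 0.4000%
Cov = Σ(rp − r̄p)(rm − r̄m) / 6 = 1.1317
Var(rm) = Σ(rm − r̄m)² / 6 = 2.3967
β = Cov / Var = 1.1317 / 2.3967 = 0.4722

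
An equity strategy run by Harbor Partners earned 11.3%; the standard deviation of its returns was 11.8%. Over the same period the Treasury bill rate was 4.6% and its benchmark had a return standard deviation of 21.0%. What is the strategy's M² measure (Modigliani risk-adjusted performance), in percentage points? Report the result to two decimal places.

16.52

Sharpe = (Rp − Rf) / σp = (11.3% − 4.6%) / 11.8% = 0.5678
M² = Rf + Sharpe × σm = 4.6% + 0.5678 × 21.0% = 16.5238%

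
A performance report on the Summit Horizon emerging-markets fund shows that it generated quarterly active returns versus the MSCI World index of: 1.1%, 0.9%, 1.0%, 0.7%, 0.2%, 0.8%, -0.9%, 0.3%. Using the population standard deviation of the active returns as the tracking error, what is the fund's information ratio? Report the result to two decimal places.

r̄ = (1.1 + 0.9 + 1 + 0.7 + 0.2 + 0.8 − 0.9 + 0.3) / 8 = 0.5125%
Population σ = √[Σ(r − r̄)² / 8] = √[2.9888 / 8] = √0.3736 = 0.6112%
IR = r̄ / tracking error = 0.5125 / 0.6112 = 0.8385

0.84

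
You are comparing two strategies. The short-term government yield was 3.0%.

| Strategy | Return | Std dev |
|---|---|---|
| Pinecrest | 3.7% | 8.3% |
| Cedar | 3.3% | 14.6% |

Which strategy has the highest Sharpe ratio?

Pinecrest

Pinecrest: Sharpe ratio = (3.7% − 3.0%) / 8.3% = 0.084
Cedar: Sharpe ratio = (3.3% − 3.0%) / 14.6% = 0.021
Highest: Pinecrest (0.084).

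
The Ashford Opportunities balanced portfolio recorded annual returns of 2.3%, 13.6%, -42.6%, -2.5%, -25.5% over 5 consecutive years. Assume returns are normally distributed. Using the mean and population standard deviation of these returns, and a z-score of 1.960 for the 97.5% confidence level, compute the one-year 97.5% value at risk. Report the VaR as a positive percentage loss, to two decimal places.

50.75

Mean return r̄ = -54.70 / 5 = -10.9400%
Population std dev = √[2063.0920 / 5] = 20.3130%
VaR = −(r̄ − z·σ) = −(-10.9400 − 1.960 × 20.3130) = −(-50.7535) = 50.7535%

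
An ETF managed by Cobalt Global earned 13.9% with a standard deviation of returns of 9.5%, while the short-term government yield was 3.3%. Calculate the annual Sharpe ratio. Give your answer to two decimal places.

1.12

Sharpe = (Rp − Rf) / σp = (13.9% − 3.3%) / 9.5% = 10.60% / 9.5% = 1.1158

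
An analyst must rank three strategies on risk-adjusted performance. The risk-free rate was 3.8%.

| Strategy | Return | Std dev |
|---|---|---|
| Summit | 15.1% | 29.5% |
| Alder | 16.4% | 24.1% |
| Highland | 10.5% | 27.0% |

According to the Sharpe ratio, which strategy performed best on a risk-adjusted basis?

Alder

Summit: Sharpe ratio = (15.1% − 3.8%) / 29.5% = 0.383
Alder: Sharpe ratio = (16.4% − 3.8%) / 24.1% = 0.523
Highland: Sharpe ratio = (10.5% − 3.8%) / 27.0% = 0.248
Highest: Alder (0.523).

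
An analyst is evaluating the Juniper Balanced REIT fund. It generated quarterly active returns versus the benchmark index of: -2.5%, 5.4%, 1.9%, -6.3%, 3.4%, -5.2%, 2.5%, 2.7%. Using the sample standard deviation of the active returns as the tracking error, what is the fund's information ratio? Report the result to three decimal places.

μ = (-2.5 + 5.4 + 1.9 − 6.3 + 3.4 − 5.2 + 2.5 + 2.7) / 8 = 0.2375%
Σ(r − μ)² = 130.3988; sample σ = √(130.3988/7) = 4.3161%
IR = μ / tracking error = 0.2375 / 4.3161 = 0.0550

0.055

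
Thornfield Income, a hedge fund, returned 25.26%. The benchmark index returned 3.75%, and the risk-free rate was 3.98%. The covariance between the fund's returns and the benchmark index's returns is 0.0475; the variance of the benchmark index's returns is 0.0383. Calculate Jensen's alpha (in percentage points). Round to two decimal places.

β = Cov / Var = 0.0475 / 0.0383 = 1.2402
E[R] = Rf + β(Rm − Rf) = 3.98% + 1.2402 × (3.75% − 3.98%) = 3.6948%
α = Rp − E[R] = 25.26% − 3.6948% = 21.5652

21.57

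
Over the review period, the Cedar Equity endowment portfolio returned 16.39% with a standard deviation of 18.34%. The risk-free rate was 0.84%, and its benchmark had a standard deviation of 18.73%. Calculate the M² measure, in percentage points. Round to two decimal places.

16.72

Sharpe = (Rp − Rf) / σp = (16.39% − 0.84%) / 18.34% = 0.8479
M² = Rf + Sharpe × σm = 0.84% + 0.8479 × 18.73% = 16.7212%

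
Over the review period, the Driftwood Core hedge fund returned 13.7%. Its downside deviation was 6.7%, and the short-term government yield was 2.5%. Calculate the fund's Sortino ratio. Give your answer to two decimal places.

1.67

Sortino = (Rp − Rf) / σd = (13.7% − 2.5%) / 6.7% = 11.20% / 6.7% = 1.6716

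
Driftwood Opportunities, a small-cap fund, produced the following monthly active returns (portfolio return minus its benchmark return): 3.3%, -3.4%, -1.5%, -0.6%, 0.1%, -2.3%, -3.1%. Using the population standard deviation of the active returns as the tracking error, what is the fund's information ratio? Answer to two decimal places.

-0.50

Mean return μ = -7.50 / 7 = -1.0714%
Population σ = √[Σ(r − μ)² / 7] = √[31.9343 / 7] = √4.5620 = 2.1359%
IR = μ / tracking error = -1.0714 / 2.1359 = -0.5016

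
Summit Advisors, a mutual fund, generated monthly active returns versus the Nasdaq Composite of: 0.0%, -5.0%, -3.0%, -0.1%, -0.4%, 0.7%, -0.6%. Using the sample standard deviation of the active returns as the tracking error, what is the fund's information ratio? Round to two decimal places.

r̄ = (0 − 5 − 3 − 0.1 − 0.4 + 0.7 − 0.6) / 7 = -8.40 / 7 = -1.2000%
Sample std dev = √[24.9400 / 6] = 2.0388%
IR = r̄ / tracking error = -1.2000 / 2.0388 = -0.5886

-0.59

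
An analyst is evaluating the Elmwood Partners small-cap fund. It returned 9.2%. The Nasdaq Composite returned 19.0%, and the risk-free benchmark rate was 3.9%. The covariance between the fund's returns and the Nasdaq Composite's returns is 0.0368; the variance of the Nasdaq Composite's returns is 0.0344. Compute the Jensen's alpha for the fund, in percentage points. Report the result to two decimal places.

β = Cov / Var = 0.0368 / 0.0344 = 1.0698
E[R] = Rf + β(Rm − Rf) = 3.9% + 1.0698 × (19.0% − 3.9%) = 20.0540%
α = Rp − E[R] = 9.2% − 20.0540% = -10.8540

-10.85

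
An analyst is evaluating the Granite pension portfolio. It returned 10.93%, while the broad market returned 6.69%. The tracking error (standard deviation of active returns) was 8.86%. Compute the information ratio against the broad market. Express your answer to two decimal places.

IR = (Rp − Rb) / TE = (10.93% − 6.69%) / 8.86% = 4.24% / 8.86% = 0.4786

0.48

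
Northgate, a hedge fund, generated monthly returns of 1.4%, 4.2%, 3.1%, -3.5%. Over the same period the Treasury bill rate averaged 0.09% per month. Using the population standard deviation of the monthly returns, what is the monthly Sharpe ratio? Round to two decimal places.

Mean return r̄ = 5.20 / 4 = 1.3000%
Σ(r − r̄)² = (1.4 − 1.3000)² + (4.2 − 1.3000)² + … = 34.7000
population σ = √(34.7000 / 4) = √8.6750 = 2.9453%
Sharpe = (r̄ − rf) / σ = (1.3000 − 0.09) / 2.9453 = 1.2100 / 2.9453 = 0.4108

0.41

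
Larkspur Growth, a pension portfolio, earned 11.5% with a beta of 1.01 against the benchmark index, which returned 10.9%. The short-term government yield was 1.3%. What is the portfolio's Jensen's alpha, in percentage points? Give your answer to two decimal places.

CAPM expected return = Rf + β(Rm − Rf) = 1.3% + 1.01 × (10.9% − 1.3%) = 1.3 + 1.01 × 9.60 = 10.9960%
Jensen's α = Rp − E[R] = 11.5% − 10.9960% = 0.5040

0.50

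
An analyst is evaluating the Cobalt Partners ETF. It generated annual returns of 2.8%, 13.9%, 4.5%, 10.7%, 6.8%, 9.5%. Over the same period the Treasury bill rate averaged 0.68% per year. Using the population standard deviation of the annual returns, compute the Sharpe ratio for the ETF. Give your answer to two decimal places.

r̄ = (2.8 + 13.9 + 4.5 + 10.7 + 6.8 + 9.5) / 6 = 8.0333%
Σ(r − r̄)² = (2.8 − 8.0333)² + (13.9 − 8.0333)² + … = 85.0733
population σ = √(85.0733 / 6) = √14.1789 = 3.7655%
Sharpe = (r̄ − rf) / σ = (8.0333 − 0.68) / 3.7655 = 7.3533 / 3.7655 = 1.9528

1.95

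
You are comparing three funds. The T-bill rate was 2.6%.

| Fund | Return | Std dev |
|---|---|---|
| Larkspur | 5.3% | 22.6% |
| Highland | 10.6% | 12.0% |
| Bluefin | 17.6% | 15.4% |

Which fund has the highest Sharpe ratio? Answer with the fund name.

Larkspur: Sharpe ratio = (5.3% − 2.6%) / 22.6% = 0.119
Highland: Sharpe ratio = (10.6% − 2.6%) / 12.0% = 0.667
Bluefin: Sharpe ratio = (17.6% − 2.6%) / 15.4% = 0.974
Highest: Bluefin (0.974).

Bluefin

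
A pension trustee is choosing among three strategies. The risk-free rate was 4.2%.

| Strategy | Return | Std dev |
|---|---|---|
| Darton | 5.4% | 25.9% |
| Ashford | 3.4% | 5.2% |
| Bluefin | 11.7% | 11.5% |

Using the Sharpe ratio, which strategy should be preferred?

Bluefin

Darton: Sharpe ratio = (5.4% − 4.2%) / 25.9% = 0.046
Ashford: Sharpe ratio = (3.4% − 4.2%) / 5.2% = -0.154
Bluefin: Sharpe ratio = (11.7% − 4.2%) / 11.5% = 0.652
Highest: Bluefin (0.652).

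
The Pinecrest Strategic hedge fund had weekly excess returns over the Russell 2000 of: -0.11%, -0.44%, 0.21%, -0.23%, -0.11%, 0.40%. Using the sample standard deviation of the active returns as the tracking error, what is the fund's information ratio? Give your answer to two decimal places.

r̄ = (-0.11 − 0.44 + 0.21 − 0.23 − 0.11 + 0.4) / 6 = -0.280 / 6 = -0.0467%
Σ(r − r̄)² = (-0.11 − (-0.0467))² + (-0.44 − (-0.0467))² + … = 0.4617
sample σ = √(0.4617 / 5) = √0.0923 = 0.3038%
IR = r̄ / tracking error = -0.0467 / 0.3038 = -0.1537

-0.15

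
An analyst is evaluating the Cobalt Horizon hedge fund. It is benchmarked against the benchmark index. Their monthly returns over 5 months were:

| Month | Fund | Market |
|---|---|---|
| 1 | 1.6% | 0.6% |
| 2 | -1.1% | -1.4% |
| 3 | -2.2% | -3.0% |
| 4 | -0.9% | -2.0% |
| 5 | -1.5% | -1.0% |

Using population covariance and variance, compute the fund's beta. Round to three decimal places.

0.965

r̄p = -0.8200%,  r̄m = -1.3600%
Cov = Σ(rp − r̄p)(rm − r̄m) / 5 = 1.3648
Var(rm) = Σ(rm − r̄m)² / 5 = 1.4144
β = Cov / Var = 1.3648 / 1.4144 = 0.9649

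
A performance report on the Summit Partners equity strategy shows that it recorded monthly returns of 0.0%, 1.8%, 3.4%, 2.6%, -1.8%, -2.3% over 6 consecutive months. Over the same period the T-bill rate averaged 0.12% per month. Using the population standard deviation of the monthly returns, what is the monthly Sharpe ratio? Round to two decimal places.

r̄ = (0 + 1.8 + 3.4 + 2.6 − 1.8 − 2.3) / 6 = 3.70 / 6 = 0.6167%
Population std dev = √[27.8083 / 6] = 2.1528%
Sharpe = (r̄ − rf) / σ = (0.6167 − 0.12) / 2.1528 = 0.4967 / 2.1528 = 0.2307

0.23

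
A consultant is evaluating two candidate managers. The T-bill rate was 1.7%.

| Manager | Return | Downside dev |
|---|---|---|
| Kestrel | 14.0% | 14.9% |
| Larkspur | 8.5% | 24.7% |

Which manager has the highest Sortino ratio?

Kestrel

Kestrel: Sortino ratio = (14.0% − 1.7%) / 14.9% = 0.826
Larkspur: Sortino ratio = (8.5% − 1.7%) / 24.7% = 0.275
Highest: Kestrel (0.826).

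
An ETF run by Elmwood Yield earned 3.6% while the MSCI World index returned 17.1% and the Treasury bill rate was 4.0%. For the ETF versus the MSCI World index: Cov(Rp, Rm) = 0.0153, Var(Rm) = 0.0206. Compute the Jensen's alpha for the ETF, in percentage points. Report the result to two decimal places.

β = Cov / Var = 0.0153 / 0.0206 = 0.7427
E[R] = Rf + β(Rm − Rf) = 4.0% + 0.7427 × (17.1% − 4.0%) = 13.7294%
α = Rp − E[R] = 3.6% − 13.7294% = -10.1294

-10.13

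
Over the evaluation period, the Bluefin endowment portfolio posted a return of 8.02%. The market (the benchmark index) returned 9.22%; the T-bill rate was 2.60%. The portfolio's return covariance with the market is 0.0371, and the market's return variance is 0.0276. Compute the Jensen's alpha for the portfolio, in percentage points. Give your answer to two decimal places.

-3.48

β = Cov / Var = 0.0371 / 0.0276 = 1.3442
E[R] = Rf + β(Rm − Rf) = 2.60% + 1.3442 × (9.22% − 2.60%) = 11.4986%
α = Rp − E[R] = 8.02% − 11.4986% = -3.4786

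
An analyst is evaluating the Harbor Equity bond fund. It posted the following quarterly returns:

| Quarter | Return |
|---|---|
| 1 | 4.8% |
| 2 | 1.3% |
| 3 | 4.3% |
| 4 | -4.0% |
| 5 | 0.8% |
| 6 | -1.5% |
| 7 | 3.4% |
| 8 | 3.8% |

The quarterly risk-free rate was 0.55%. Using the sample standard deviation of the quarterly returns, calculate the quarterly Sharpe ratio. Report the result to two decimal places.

0.34

μ = (4.8 + 1.3 + 4.3 − 4 + 0.8 − 1.5 + 3.4 + 3.8) / 8 = 12.90 / 8 = 1.6125%
Σ(r − μ)² = (4.8 − 1.6125)² + (1.3 − 1.6125)² + … = 67.3088
σ = √[67.3088 / 7] = 3.1009%
Sharpe = (μ − rf) / σ = (1.6125 − 0.55) / 3.1009 = 1.0625 / 3.1009 = 0.3426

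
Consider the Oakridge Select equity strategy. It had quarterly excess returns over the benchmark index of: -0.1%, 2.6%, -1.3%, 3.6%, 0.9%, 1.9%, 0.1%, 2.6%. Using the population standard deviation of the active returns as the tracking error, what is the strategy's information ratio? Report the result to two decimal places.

μ = (-0.1 + 2.6 − 1.3 + 3.6 + 0.9 + 1.9 + 0.1 + 2.6) / 8 = 10.30 / 8 = 1.2875%
Σ(r − μ)² = (-0.1 − 1.2875)² + (2.6 − 1.2875)² + (-1.3 − 1.2875)² + … = 19.3488
σ = √[19.3488 / 8] = 1.5552%
IR = μ / tracking error = 1.2875 / 1.5552 = 0.8279

0.83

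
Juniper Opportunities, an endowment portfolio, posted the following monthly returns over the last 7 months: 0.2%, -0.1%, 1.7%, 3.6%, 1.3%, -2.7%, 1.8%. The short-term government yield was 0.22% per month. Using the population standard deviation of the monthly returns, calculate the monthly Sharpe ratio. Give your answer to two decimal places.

0.33

Mean return μ = 5.80 / 7 = 0.8286%
Population σ = √[Σ(r − μ)² / 7] = √[23.3143 / 7] = √3.3306 = 1.8250%
Sharpe = (μ − rf) / σ = (0.8286 − 0.22) / 1.8250 = 0.6086 / 1.8250 = 0.3335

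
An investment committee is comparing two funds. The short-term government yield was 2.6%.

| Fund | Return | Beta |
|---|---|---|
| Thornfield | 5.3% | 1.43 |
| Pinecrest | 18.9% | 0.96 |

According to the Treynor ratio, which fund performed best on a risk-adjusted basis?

Pinecrest

Thornfield: Treynor = (5.3% − 2.6%) / 1.43 = 1.888
Pinecrest: Treynor = (18.9% − 2.6%) / 0.96 = 16.979
Highest: Pinecrest (16.979).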